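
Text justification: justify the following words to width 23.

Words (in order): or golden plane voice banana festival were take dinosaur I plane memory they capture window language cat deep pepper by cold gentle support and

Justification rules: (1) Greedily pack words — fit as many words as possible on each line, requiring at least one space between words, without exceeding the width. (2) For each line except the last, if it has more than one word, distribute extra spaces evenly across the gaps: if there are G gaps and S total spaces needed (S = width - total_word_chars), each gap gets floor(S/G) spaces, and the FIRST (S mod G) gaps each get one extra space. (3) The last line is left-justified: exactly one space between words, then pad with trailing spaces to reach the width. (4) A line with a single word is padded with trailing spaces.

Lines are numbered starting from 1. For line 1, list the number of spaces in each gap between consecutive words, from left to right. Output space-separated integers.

Line 1: ['or', 'golden', 'plane', 'voice'] (min_width=21, slack=2)
Line 2: ['banana', 'festival', 'were'] (min_width=20, slack=3)
Line 3: ['take', 'dinosaur', 'I', 'plane'] (min_width=21, slack=2)
Line 4: ['memory', 'they', 'capture'] (min_width=19, slack=4)
Line 5: ['window', 'language', 'cat'] (min_width=19, slack=4)
Line 6: ['deep', 'pepper', 'by', 'cold'] (min_width=19, slack=4)
Line 7: ['gentle', 'support', 'and'] (min_width=18, slack=5)

Answer: 2 2 1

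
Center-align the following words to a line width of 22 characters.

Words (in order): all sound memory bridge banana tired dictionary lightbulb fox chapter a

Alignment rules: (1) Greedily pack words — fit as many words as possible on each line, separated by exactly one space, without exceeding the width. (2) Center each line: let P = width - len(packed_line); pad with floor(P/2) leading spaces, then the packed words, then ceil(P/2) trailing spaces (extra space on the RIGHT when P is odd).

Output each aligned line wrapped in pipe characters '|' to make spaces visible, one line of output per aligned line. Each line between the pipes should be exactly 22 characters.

Line 1: ['all', 'sound', 'memory'] (min_width=16, slack=6)
Line 2: ['bridge', 'banana', 'tired'] (min_width=19, slack=3)
Line 3: ['dictionary', 'lightbulb'] (min_width=20, slack=2)
Line 4: ['fox', 'chapter', 'a'] (min_width=13, slack=9)

Answer: |   all sound memory   |
| bridge banana tired  |
| dictionary lightbulb |
|    fox chapter a     |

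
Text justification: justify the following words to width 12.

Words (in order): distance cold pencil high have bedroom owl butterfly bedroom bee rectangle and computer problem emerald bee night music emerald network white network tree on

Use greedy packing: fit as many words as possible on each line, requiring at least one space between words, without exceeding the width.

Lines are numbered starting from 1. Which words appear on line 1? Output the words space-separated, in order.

Answer: distance

Derivation:
Line 1: ['distance'] (min_width=8, slack=4)
Line 2: ['cold', 'pencil'] (min_width=11, slack=1)
Line 3: ['high', 'have'] (min_width=9, slack=3)
Line 4: ['bedroom', 'owl'] (min_width=11, slack=1)
Line 5: ['butterfly'] (min_width=9, slack=3)
Line 6: ['bedroom', 'bee'] (min_width=11, slack=1)
Line 7: ['rectangle'] (min_width=9, slack=3)
Line 8: ['and', 'computer'] (min_width=12, slack=0)
Line 9: ['problem'] (min_width=7, slack=5)
Line 10: ['emerald', 'bee'] (min_width=11, slack=1)
Line 11: ['night', 'music'] (min_width=11, slack=1)
Line 12: ['emerald'] (min_width=7, slack=5)
Line 13: ['network'] (min_width=7, slack=5)
Line 14: ['white'] (min_width=5, slack=7)
Line 15: ['network', 'tree'] (min_width=12, slack=0)
Line 16: ['on'] (min_width=2, slack=10)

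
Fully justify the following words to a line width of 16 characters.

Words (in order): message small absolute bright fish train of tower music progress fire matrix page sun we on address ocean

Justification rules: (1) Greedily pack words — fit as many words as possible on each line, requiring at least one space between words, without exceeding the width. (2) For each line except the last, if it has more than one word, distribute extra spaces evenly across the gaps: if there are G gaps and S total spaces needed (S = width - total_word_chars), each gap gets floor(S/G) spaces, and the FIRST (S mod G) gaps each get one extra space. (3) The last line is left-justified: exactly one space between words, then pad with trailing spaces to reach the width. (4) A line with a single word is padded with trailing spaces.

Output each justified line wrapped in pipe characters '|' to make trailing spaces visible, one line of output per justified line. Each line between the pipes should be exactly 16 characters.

Line 1: ['message', 'small'] (min_width=13, slack=3)
Line 2: ['absolute', 'bright'] (min_width=15, slack=1)
Line 3: ['fish', 'train', 'of'] (min_width=13, slack=3)
Line 4: ['tower', 'music'] (min_width=11, slack=5)
Line 5: ['progress', 'fire'] (min_width=13, slack=3)
Line 6: ['matrix', 'page', 'sun'] (min_width=15, slack=1)
Line 7: ['we', 'on', 'address'] (min_width=13, slack=3)
Line 8: ['ocean'] (min_width=5, slack=11)

Answer: |message    small|
|absolute  bright|
|fish   train  of|
|tower      music|
|progress    fire|
|matrix  page sun|
|we   on  address|
|ocean           |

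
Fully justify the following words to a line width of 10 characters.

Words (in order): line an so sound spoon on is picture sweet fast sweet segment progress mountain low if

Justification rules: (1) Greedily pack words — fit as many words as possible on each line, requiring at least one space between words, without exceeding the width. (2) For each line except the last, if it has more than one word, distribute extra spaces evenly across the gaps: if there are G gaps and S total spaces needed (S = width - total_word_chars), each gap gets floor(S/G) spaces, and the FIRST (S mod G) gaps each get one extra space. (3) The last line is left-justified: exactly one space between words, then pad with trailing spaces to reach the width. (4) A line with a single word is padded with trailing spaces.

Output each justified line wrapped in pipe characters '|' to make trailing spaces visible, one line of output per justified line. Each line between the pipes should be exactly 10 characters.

Line 1: ['line', 'an', 'so'] (min_width=10, slack=0)
Line 2: ['sound'] (min_width=5, slack=5)
Line 3: ['spoon', 'on'] (min_width=8, slack=2)
Line 4: ['is', 'picture'] (min_width=10, slack=0)
Line 5: ['sweet', 'fast'] (min_width=10, slack=0)
Line 6: ['sweet'] (min_width=5, slack=5)
Line 7: ['segment'] (min_width=7, slack=3)
Line 8: ['progress'] (min_width=8, slack=2)
Line 9: ['mountain'] (min_width=8, slack=2)
Line 10: ['low', 'if'] (min_width=6, slack=4)

Answer: |line an so|
|sound     |
|spoon   on|
|is picture|
|sweet fast|
|sweet     |
|segment   |
|progress  |
|mountain  |
|low if    |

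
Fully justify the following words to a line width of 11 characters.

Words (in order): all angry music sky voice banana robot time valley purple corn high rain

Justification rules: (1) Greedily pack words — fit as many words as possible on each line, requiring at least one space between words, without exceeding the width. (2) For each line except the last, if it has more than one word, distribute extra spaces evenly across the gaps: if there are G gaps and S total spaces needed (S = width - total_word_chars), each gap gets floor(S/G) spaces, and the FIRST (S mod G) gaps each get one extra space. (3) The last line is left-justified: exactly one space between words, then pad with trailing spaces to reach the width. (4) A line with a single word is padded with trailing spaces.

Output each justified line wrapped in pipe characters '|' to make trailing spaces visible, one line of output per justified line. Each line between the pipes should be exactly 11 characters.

Line 1: ['all', 'angry'] (min_width=9, slack=2)
Line 2: ['music', 'sky'] (min_width=9, slack=2)
Line 3: ['voice'] (min_width=5, slack=6)
Line 4: ['banana'] (min_width=6, slack=5)
Line 5: ['robot', 'time'] (min_width=10, slack=1)
Line 6: ['valley'] (min_width=6, slack=5)
Line 7: ['purple', 'corn'] (min_width=11, slack=0)
Line 8: ['high', 'rain'] (min_width=9, slack=2)

Answer: |all   angry|
|music   sky|
|voice      |
|banana     |
|robot  time|
|valley     |
|purple corn|
|high rain  |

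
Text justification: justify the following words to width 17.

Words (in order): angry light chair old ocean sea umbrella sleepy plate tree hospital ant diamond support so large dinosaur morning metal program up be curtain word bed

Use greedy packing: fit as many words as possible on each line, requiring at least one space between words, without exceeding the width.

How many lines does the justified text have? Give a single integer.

Line 1: ['angry', 'light', 'chair'] (min_width=17, slack=0)
Line 2: ['old', 'ocean', 'sea'] (min_width=13, slack=4)
Line 3: ['umbrella', 'sleepy'] (min_width=15, slack=2)
Line 4: ['plate', 'tree'] (min_width=10, slack=7)
Line 5: ['hospital', 'ant'] (min_width=12, slack=5)
Line 6: ['diamond', 'support'] (min_width=15, slack=2)
Line 7: ['so', 'large', 'dinosaur'] (min_width=17, slack=0)
Line 8: ['morning', 'metal'] (min_width=13, slack=4)
Line 9: ['program', 'up', 'be'] (min_width=13, slack=4)
Line 10: ['curtain', 'word', 'bed'] (min_width=16, slack=1)
Total lines: 10

Answer: 10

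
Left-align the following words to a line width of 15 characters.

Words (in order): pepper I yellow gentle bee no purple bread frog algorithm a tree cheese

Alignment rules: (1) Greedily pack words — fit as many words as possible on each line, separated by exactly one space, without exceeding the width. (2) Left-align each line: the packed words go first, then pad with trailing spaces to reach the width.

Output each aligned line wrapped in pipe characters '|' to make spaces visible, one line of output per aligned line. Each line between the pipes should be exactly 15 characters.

Answer: |pepper I yellow|
|gentle bee no  |
|purple bread   |
|frog algorithm |
|a tree cheese  |

Derivation:
Line 1: ['pepper', 'I', 'yellow'] (min_width=15, slack=0)
Line 2: ['gentle', 'bee', 'no'] (min_width=13, slack=2)
Line 3: ['purple', 'bread'] (min_width=12, slack=3)
Line 4: ['frog', 'algorithm'] (min_width=14, slack=1)
Line 5: ['a', 'tree', 'cheese'] (min_width=13, slack=2)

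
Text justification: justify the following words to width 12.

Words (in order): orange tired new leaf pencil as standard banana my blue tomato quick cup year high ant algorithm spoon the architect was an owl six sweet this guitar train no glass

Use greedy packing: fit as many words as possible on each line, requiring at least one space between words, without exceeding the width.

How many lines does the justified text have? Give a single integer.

Line 1: ['orange', 'tired'] (min_width=12, slack=0)
Line 2: ['new', 'leaf'] (min_width=8, slack=4)
Line 3: ['pencil', 'as'] (min_width=9, slack=3)
Line 4: ['standard'] (min_width=8, slack=4)
Line 5: ['banana', 'my'] (min_width=9, slack=3)
Line 6: ['blue', 'tomato'] (min_width=11, slack=1)
Line 7: ['quick', 'cup'] (min_width=9, slack=3)
Line 8: ['year', 'high'] (min_width=9, slack=3)
Line 9: ['ant'] (min_width=3, slack=9)
Line 10: ['algorithm'] (min_width=9, slack=3)
Line 11: ['spoon', 'the'] (min_width=9, slack=3)
Line 12: ['architect'] (min_width=9, slack=3)
Line 13: ['was', 'an', 'owl'] (min_width=10, slack=2)
Line 14: ['six', 'sweet'] (min_width=9, slack=3)
Line 15: ['this', 'guitar'] (min_width=11, slack=1)
Line 16: ['train', 'no'] (min_width=8, slack=4)
Line 17: ['glass'] (min_width=5, slack=7)
Total lines: 17

Answer: 17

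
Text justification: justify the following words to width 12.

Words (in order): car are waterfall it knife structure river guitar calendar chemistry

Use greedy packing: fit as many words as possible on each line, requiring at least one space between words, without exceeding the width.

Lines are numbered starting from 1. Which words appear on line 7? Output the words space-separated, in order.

Line 1: ['car', 'are'] (min_width=7, slack=5)
Line 2: ['waterfall', 'it'] (min_width=12, slack=0)
Line 3: ['knife'] (min_width=5, slack=7)
Line 4: ['structure'] (min_width=9, slack=3)
Line 5: ['river', 'guitar'] (min_width=12, slack=0)
Line 6: ['calendar'] (min_width=8, slack=4)
Line 7: ['chemistry'] (min_width=9, slack=3)

Answer: chemistry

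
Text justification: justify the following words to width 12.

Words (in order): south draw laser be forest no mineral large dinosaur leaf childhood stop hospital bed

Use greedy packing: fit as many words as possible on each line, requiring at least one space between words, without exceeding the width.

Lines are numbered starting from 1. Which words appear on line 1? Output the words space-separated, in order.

Answer: south draw

Derivation:
Line 1: ['south', 'draw'] (min_width=10, slack=2)
Line 2: ['laser', 'be'] (min_width=8, slack=4)
Line 3: ['forest', 'no'] (min_width=9, slack=3)
Line 4: ['mineral'] (min_width=7, slack=5)
Line 5: ['large'] (min_width=5, slack=7)
Line 6: ['dinosaur'] (min_width=8, slack=4)
Line 7: ['leaf'] (min_width=4, slack=8)
Line 8: ['childhood'] (min_width=9, slack=3)
Line 9: ['stop'] (min_width=4, slack=8)
Line 10: ['hospital', 'bed'] (min_width=12, slack=0)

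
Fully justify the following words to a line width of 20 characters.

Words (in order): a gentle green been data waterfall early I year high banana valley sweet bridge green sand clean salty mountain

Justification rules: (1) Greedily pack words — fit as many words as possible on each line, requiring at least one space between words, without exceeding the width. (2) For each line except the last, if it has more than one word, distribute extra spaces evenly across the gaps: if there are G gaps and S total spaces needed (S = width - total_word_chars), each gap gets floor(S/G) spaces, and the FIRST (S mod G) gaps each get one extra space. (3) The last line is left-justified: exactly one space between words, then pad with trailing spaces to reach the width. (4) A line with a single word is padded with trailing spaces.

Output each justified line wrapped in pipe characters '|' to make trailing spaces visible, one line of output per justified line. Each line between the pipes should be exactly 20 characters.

Line 1: ['a', 'gentle', 'green', 'been'] (min_width=19, slack=1)
Line 2: ['data', 'waterfall', 'early'] (min_width=20, slack=0)
Line 3: ['I', 'year', 'high', 'banana'] (min_width=18, slack=2)
Line 4: ['valley', 'sweet', 'bridge'] (min_width=19, slack=1)
Line 5: ['green', 'sand', 'clean'] (min_width=16, slack=4)
Line 6: ['salty', 'mountain'] (min_width=14, slack=6)

Answer: |a  gentle green been|
|data waterfall early|
|I  year  high banana|
|valley  sweet bridge|
|green   sand   clean|
|salty mountain      |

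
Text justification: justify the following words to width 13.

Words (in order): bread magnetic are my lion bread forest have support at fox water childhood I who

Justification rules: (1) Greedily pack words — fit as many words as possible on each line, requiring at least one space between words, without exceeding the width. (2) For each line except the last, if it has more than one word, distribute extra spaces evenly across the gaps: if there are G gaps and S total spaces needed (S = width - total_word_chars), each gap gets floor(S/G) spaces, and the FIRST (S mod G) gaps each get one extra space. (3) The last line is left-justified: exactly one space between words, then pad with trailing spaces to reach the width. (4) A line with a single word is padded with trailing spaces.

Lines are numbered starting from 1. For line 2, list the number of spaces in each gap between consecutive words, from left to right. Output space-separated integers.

Answer: 2

Derivation:
Line 1: ['bread'] (min_width=5, slack=8)
Line 2: ['magnetic', 'are'] (min_width=12, slack=1)
Line 3: ['my', 'lion', 'bread'] (min_width=13, slack=0)
Line 4: ['forest', 'have'] (min_width=11, slack=2)
Line 5: ['support', 'at'] (min_width=10, slack=3)
Line 6: ['fox', 'water'] (min_width=9, slack=4)
Line 7: ['childhood', 'I'] (min_width=11, slack=2)
Line 8: ['who'] (min_width=3, slack=10)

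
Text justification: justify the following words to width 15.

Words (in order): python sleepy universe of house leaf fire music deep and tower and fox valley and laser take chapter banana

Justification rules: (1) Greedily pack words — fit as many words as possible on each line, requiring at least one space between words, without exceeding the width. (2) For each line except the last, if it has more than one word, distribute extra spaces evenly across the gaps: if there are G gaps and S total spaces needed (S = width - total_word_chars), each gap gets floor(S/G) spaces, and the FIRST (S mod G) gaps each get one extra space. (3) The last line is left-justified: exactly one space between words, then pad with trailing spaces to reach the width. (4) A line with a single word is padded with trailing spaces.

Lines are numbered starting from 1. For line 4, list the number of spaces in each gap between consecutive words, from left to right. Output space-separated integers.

Line 1: ['python', 'sleepy'] (min_width=13, slack=2)
Line 2: ['universe', 'of'] (min_width=11, slack=4)
Line 3: ['house', 'leaf', 'fire'] (min_width=15, slack=0)
Line 4: ['music', 'deep', 'and'] (min_width=14, slack=1)
Line 5: ['tower', 'and', 'fox'] (min_width=13, slack=2)
Line 6: ['valley', 'and'] (min_width=10, slack=5)
Line 7: ['laser', 'take'] (min_width=10, slack=5)
Line 8: ['chapter', 'banana'] (min_width=14, slack=1)

Answer: 2 1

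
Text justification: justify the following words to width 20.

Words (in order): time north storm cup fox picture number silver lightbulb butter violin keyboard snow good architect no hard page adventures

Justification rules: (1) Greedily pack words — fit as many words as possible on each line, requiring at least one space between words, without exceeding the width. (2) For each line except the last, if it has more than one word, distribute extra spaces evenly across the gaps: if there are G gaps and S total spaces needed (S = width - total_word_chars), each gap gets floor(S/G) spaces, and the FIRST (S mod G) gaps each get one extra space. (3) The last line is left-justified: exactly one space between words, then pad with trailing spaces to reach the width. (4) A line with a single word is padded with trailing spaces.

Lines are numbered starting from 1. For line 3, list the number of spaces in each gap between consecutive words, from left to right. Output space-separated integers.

Line 1: ['time', 'north', 'storm', 'cup'] (min_width=20, slack=0)
Line 2: ['fox', 'picture', 'number'] (min_width=18, slack=2)
Line 3: ['silver', 'lightbulb'] (min_width=16, slack=4)
Line 4: ['butter', 'violin'] (min_width=13, slack=7)
Line 5: ['keyboard', 'snow', 'good'] (min_width=18, slack=2)
Line 6: ['architect', 'no', 'hard'] (min_width=17, slack=3)
Line 7: ['page', 'adventures'] (min_width=15, slack=5)

Answer: 5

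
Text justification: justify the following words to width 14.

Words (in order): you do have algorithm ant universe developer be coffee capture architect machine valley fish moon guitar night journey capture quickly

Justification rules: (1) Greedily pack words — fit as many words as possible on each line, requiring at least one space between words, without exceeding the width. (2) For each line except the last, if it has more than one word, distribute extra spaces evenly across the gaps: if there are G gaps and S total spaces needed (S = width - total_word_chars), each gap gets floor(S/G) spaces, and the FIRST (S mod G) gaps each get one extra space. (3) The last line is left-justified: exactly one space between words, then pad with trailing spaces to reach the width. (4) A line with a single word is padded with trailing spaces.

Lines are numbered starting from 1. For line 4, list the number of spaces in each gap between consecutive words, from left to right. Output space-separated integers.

Line 1: ['you', 'do', 'have'] (min_width=11, slack=3)
Line 2: ['algorithm', 'ant'] (min_width=13, slack=1)
Line 3: ['universe'] (min_width=8, slack=6)
Line 4: ['developer', 'be'] (min_width=12, slack=2)
Line 5: ['coffee', 'capture'] (min_width=14, slack=0)
Line 6: ['architect'] (min_width=9, slack=5)
Line 7: ['machine', 'valley'] (min_width=14, slack=0)
Line 8: ['fish', 'moon'] (min_width=9, slack=5)
Line 9: ['guitar', 'night'] (min_width=12, slack=2)
Line 10: ['journey'] (min_width=7, slack=7)
Line 11: ['capture'] (min_width=7, slack=7)
Line 12: ['quickly'] (min_width=7, slack=7)

Answer: 3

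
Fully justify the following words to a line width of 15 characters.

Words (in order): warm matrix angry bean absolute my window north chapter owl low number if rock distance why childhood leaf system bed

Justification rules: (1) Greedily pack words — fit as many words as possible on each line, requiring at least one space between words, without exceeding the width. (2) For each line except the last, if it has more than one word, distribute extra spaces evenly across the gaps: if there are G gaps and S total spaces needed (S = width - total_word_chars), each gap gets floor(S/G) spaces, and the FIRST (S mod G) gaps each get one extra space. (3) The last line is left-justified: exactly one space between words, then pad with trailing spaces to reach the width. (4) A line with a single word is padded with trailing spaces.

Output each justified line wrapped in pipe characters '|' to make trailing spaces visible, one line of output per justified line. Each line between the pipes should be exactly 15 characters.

Answer: |warm     matrix|
|angry      bean|
|absolute     my|
|window    north|
|chapter owl low|
|number  if rock|
|distance    why|
|childhood  leaf|
|system bed     |

Derivation:
Line 1: ['warm', 'matrix'] (min_width=11, slack=4)
Line 2: ['angry', 'bean'] (min_width=10, slack=5)
Line 3: ['absolute', 'my'] (min_width=11, slack=4)
Line 4: ['window', 'north'] (min_width=12, slack=3)
Line 5: ['chapter', 'owl', 'low'] (min_width=15, slack=0)
Line 6: ['number', 'if', 'rock'] (min_width=14, slack=1)
Line 7: ['distance', 'why'] (min_width=12, slack=3)
Line 8: ['childhood', 'leaf'] (min_width=14, slack=1)
Line 9: ['system', 'bed'] (min_width=10, slack=5)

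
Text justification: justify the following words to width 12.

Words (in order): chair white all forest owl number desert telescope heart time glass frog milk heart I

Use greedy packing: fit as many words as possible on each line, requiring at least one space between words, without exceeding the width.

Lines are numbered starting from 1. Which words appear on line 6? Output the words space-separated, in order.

Answer: heart time

Derivation:
Line 1: ['chair', 'white'] (min_width=11, slack=1)
Line 2: ['all', 'forest'] (min_width=10, slack=2)
Line 3: ['owl', 'number'] (min_width=10, slack=2)
Line 4: ['desert'] (min_width=6, slack=6)
Line 5: ['telescope'] (min_width=9, slack=3)
Line 6: ['heart', 'time'] (min_width=10, slack=2)
Line 7: ['glass', 'frog'] (min_width=10, slack=2)
Line 8: ['milk', 'heart', 'I'] (min_width=12, slack=0)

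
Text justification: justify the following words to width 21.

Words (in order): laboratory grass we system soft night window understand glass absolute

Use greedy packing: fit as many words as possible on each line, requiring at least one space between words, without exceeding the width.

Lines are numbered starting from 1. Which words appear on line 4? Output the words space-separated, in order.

Line 1: ['laboratory', 'grass', 'we'] (min_width=19, slack=2)
Line 2: ['system', 'soft', 'night'] (min_width=17, slack=4)
Line 3: ['window', 'understand'] (min_width=17, slack=4)
Line 4: ['glass', 'absolute'] (min_width=14, slack=7)

Answer: glass absolute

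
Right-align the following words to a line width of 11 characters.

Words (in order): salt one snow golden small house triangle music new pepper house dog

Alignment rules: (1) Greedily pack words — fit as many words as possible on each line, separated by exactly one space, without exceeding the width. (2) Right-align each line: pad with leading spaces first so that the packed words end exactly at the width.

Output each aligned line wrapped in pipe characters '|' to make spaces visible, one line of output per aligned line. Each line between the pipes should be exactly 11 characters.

Answer: |   salt one|
|snow golden|
|small house|
|   triangle|
|  music new|
|     pepper|
|  house dog|

Derivation:
Line 1: ['salt', 'one'] (min_width=8, slack=3)
Line 2: ['snow', 'golden'] (min_width=11, slack=0)
Line 3: ['small', 'house'] (min_width=11, slack=0)
Line 4: ['triangle'] (min_width=8, slack=3)
Line 5: ['music', 'new'] (min_width=9, slack=2)
Line 6: ['pepper'] (min_width=6, slack=5)
Line 7: ['house', 'dog'] (min_width=9, slack=2)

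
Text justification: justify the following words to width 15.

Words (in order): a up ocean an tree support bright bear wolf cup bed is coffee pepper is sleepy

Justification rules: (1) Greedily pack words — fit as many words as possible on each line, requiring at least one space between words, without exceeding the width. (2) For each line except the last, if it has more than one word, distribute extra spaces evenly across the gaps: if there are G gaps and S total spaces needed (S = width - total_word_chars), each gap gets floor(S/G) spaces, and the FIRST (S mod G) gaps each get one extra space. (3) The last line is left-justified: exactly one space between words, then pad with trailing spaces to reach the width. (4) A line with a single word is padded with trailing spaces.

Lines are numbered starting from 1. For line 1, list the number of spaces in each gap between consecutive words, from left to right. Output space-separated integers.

Line 1: ['a', 'up', 'ocean', 'an'] (min_width=13, slack=2)
Line 2: ['tree', 'support'] (min_width=12, slack=3)
Line 3: ['bright', 'bear'] (min_width=11, slack=4)
Line 4: ['wolf', 'cup', 'bed', 'is'] (min_width=15, slack=0)
Line 5: ['coffee', 'pepper'] (min_width=13, slack=2)
Line 6: ['is', 'sleepy'] (min_width=9, slack=6)

Answer: 2 2 1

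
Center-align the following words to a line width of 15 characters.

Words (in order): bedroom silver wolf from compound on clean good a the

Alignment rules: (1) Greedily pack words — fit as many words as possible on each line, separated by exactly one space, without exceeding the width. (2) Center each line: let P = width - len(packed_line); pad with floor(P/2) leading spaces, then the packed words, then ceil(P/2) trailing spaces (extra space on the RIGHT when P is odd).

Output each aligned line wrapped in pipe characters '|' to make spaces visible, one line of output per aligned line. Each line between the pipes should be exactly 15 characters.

Line 1: ['bedroom', 'silver'] (min_width=14, slack=1)
Line 2: ['wolf', 'from'] (min_width=9, slack=6)
Line 3: ['compound', 'on'] (min_width=11, slack=4)
Line 4: ['clean', 'good', 'a'] (min_width=12, slack=3)
Line 5: ['the'] (min_width=3, slack=12)

Answer: |bedroom silver |
|   wolf from   |
|  compound on  |
| clean good a  |
|      the      |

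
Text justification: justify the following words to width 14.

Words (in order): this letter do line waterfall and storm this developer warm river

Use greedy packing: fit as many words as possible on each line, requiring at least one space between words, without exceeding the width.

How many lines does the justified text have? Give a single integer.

Line 1: ['this', 'letter', 'do'] (min_width=14, slack=0)
Line 2: ['line', 'waterfall'] (min_width=14, slack=0)
Line 3: ['and', 'storm', 'this'] (min_width=14, slack=0)
Line 4: ['developer', 'warm'] (min_width=14, slack=0)
Line 5: ['river'] (min_width=5, slack=9)
Total lines: 5

Answer: 5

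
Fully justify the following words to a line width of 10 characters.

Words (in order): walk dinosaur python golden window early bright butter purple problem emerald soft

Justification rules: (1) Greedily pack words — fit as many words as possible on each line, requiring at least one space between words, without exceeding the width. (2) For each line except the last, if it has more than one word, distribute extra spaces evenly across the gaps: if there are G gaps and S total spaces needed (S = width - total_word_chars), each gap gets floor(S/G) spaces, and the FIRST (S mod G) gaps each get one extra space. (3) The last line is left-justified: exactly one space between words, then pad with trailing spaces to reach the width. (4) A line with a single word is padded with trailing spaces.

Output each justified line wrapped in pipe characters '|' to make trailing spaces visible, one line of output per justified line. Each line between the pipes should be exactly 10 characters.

Line 1: ['walk'] (min_width=4, slack=6)
Line 2: ['dinosaur'] (min_width=8, slack=2)
Line 3: ['python'] (min_width=6, slack=4)
Line 4: ['golden'] (min_width=6, slack=4)
Line 5: ['window'] (min_width=6, slack=4)
Line 6: ['early'] (min_width=5, slack=5)
Line 7: ['bright'] (min_width=6, slack=4)
Line 8: ['butter'] (min_width=6, slack=4)
Line 9: ['purple'] (min_width=6, slack=4)
Line 10: ['problem'] (min_width=7, slack=3)
Line 11: ['emerald'] (min_width=7, slack=3)
Line 12: ['soft'] (min_width=4, slack=6)

Answer: |walk      |
|dinosaur  |
|python    |
|golden    |
|window    |
|early     |
|bright    |
|butter    |
|purple    |
|problem   |
|emerald   |
|soft      |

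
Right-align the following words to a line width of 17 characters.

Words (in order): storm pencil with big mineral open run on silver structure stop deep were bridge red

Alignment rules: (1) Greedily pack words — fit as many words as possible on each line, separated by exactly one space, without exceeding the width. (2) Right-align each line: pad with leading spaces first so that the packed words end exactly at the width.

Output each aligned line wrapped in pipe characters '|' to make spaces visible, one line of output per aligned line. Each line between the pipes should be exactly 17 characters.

Answer: |storm pencil with|
| big mineral open|
|    run on silver|
|   structure stop|
| deep were bridge|
|              red|

Derivation:
Line 1: ['storm', 'pencil', 'with'] (min_width=17, slack=0)
Line 2: ['big', 'mineral', 'open'] (min_width=16, slack=1)
Line 3: ['run', 'on', 'silver'] (min_width=13, slack=4)
Line 4: ['structure', 'stop'] (min_width=14, slack=3)
Line 5: ['deep', 'were', 'bridge'] (min_width=16, slack=1)
Line 6: ['red'] (min_width=3, slack=14)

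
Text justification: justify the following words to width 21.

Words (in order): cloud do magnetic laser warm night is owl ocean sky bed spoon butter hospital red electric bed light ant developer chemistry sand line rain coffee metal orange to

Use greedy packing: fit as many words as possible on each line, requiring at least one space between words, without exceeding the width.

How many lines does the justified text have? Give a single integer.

Answer: 9

Derivation:
Line 1: ['cloud', 'do', 'magnetic'] (min_width=17, slack=4)
Line 2: ['laser', 'warm', 'night', 'is'] (min_width=19, slack=2)
Line 3: ['owl', 'ocean', 'sky', 'bed'] (min_width=17, slack=4)
Line 4: ['spoon', 'butter', 'hospital'] (min_width=21, slack=0)
Line 5: ['red', 'electric', 'bed'] (min_width=16, slack=5)
Line 6: ['light', 'ant', 'developer'] (min_width=19, slack=2)
Line 7: ['chemistry', 'sand', 'line'] (min_width=19, slack=2)
Line 8: ['rain', 'coffee', 'metal'] (min_width=17, slack=4)
Line 9: ['orange', 'to'] (min_width=9, slack=12)
Total lines: 9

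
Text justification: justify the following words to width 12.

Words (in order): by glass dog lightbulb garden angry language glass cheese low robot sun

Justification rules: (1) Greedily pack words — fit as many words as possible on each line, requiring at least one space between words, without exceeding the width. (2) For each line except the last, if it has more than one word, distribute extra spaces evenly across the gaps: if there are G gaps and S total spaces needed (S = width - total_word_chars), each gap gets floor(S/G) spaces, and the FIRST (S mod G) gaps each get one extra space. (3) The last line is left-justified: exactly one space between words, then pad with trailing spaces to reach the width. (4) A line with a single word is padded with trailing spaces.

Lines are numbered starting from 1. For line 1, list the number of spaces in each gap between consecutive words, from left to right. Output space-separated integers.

Answer: 1 1

Derivation:
Line 1: ['by', 'glass', 'dog'] (min_width=12, slack=0)
Line 2: ['lightbulb'] (min_width=9, slack=3)
Line 3: ['garden', 'angry'] (min_width=12, slack=0)
Line 4: ['language'] (min_width=8, slack=4)
Line 5: ['glass', 'cheese'] (min_width=12, slack=0)
Line 6: ['low', 'robot'] (min_width=9, slack=3)
Line 7: ['sun'] (min_width=3, slack=9)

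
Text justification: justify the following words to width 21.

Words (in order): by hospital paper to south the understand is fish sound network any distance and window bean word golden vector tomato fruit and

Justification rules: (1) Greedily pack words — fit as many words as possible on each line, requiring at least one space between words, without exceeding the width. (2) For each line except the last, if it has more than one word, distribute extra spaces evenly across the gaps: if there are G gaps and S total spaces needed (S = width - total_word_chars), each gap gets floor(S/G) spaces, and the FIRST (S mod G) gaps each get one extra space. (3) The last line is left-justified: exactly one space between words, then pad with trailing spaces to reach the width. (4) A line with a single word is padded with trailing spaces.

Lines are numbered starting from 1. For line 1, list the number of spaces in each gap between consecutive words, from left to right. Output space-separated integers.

Line 1: ['by', 'hospital', 'paper', 'to'] (min_width=20, slack=1)
Line 2: ['south', 'the', 'understand'] (min_width=20, slack=1)
Line 3: ['is', 'fish', 'sound', 'network'] (min_width=21, slack=0)
Line 4: ['any', 'distance', 'and'] (min_width=16, slack=5)
Line 5: ['window', 'bean', 'word'] (min_width=16, slack=5)
Line 6: ['golden', 'vector', 'tomato'] (min_width=20, slack=1)
Line 7: ['fruit', 'and'] (min_width=9, slack=12)

Answer: 2 1 1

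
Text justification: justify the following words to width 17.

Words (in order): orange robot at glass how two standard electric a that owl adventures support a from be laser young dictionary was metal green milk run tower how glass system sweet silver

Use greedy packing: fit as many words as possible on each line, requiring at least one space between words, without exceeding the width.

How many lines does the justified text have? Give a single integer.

Line 1: ['orange', 'robot', 'at'] (min_width=15, slack=2)
Line 2: ['glass', 'how', 'two'] (min_width=13, slack=4)
Line 3: ['standard', 'electric'] (min_width=17, slack=0)
Line 4: ['a', 'that', 'owl'] (min_width=10, slack=7)
Line 5: ['adventures'] (min_width=10, slack=7)
Line 6: ['support', 'a', 'from', 'be'] (min_width=17, slack=0)
Line 7: ['laser', 'young'] (min_width=11, slack=6)
Line 8: ['dictionary', 'was'] (min_width=14, slack=3)
Line 9: ['metal', 'green', 'milk'] (min_width=16, slack=1)
Line 10: ['run', 'tower', 'how'] (min_width=13, slack=4)
Line 11: ['glass', 'system'] (min_width=12, slack=5)
Line 12: ['sweet', 'silver'] (min_width=12, slack=5)
Total lines: 12

Answer: 12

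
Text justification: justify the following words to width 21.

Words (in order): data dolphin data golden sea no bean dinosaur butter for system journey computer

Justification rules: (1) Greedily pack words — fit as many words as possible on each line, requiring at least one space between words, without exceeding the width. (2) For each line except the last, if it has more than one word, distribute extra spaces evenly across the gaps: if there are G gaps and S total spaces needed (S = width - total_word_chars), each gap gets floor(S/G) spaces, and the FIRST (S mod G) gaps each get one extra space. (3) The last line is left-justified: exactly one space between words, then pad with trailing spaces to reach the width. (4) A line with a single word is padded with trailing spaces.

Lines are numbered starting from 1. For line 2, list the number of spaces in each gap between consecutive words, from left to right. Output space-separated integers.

Answer: 2 2 2

Derivation:
Line 1: ['data', 'dolphin', 'data'] (min_width=17, slack=4)
Line 2: ['golden', 'sea', 'no', 'bean'] (min_width=18, slack=3)
Line 3: ['dinosaur', 'butter', 'for'] (min_width=19, slack=2)
Line 4: ['system', 'journey'] (min_width=14, slack=7)
Line 5: ['computer'] (min_width=8, slack=13)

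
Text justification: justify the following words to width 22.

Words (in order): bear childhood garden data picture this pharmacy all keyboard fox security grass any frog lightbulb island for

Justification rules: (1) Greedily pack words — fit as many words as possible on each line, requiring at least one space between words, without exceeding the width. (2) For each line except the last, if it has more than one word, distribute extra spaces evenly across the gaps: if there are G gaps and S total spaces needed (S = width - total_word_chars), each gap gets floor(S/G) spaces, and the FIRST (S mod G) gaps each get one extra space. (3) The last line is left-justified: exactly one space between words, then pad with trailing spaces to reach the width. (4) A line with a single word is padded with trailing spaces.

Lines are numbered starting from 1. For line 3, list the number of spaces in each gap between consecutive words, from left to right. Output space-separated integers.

Answer: 2 1

Derivation:
Line 1: ['bear', 'childhood', 'garden'] (min_width=21, slack=1)
Line 2: ['data', 'picture', 'this'] (min_width=17, slack=5)
Line 3: ['pharmacy', 'all', 'keyboard'] (min_width=21, slack=1)
Line 4: ['fox', 'security', 'grass', 'any'] (min_width=22, slack=0)
Line 5: ['frog', 'lightbulb', 'island'] (min_width=21, slack=1)
Line 6: ['for'] (min_width=3, slack=19)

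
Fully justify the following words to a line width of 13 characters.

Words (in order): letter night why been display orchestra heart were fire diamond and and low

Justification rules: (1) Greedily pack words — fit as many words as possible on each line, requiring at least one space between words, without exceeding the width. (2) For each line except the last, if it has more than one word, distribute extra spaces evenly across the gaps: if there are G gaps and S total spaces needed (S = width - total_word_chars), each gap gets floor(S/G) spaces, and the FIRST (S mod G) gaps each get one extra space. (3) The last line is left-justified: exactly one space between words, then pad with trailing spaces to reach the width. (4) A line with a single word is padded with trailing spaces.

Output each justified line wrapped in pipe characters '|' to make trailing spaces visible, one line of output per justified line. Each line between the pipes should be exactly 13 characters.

Line 1: ['letter', 'night'] (min_width=12, slack=1)
Line 2: ['why', 'been'] (min_width=8, slack=5)
Line 3: ['display'] (min_width=7, slack=6)
Line 4: ['orchestra'] (min_width=9, slack=4)
Line 5: ['heart', 'were'] (min_width=10, slack=3)
Line 6: ['fire', 'diamond'] (min_width=12, slack=1)
Line 7: ['and', 'and', 'low'] (min_width=11, slack=2)

Answer: |letter  night|
|why      been|
|display      |
|orchestra    |
|heart    were|
|fire  diamond|
|and and low  |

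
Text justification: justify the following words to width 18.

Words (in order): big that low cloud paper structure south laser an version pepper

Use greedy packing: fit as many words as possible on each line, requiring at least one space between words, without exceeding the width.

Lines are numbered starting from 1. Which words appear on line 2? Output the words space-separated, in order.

Answer: paper structure

Derivation:
Line 1: ['big', 'that', 'low', 'cloud'] (min_width=18, slack=0)
Line 2: ['paper', 'structure'] (min_width=15, slack=3)
Line 3: ['south', 'laser', 'an'] (min_width=14, slack=4)
Line 4: ['version', 'pepper'] (min_width=14, slack=4)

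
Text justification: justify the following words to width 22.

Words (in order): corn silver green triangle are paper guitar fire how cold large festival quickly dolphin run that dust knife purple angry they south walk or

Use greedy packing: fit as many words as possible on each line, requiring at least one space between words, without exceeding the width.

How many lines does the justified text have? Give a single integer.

Answer: 7

Derivation:
Line 1: ['corn', 'silver', 'green'] (min_width=17, slack=5)
Line 2: ['triangle', 'are', 'paper'] (min_width=18, slack=4)
Line 3: ['guitar', 'fire', 'how', 'cold'] (min_width=20, slack=2)
Line 4: ['large', 'festival', 'quickly'] (min_width=22, slack=0)
Line 5: ['dolphin', 'run', 'that', 'dust'] (min_width=21, slack=1)
Line 6: ['knife', 'purple', 'angry'] (min_width=18, slack=4)
Line 7: ['they', 'south', 'walk', 'or'] (min_width=18, slack=4)
Total lines: 7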